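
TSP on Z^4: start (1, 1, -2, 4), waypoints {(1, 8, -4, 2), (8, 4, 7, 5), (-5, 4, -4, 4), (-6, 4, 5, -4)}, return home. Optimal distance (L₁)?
86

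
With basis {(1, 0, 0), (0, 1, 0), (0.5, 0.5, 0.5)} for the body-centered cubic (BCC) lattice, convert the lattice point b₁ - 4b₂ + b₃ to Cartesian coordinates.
(1.5, -3.5, 0.5)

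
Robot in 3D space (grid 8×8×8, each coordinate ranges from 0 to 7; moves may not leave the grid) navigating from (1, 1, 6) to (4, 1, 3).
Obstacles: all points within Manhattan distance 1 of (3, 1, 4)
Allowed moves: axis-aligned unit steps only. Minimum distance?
8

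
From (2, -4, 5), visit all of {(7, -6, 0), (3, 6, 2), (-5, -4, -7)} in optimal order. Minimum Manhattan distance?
53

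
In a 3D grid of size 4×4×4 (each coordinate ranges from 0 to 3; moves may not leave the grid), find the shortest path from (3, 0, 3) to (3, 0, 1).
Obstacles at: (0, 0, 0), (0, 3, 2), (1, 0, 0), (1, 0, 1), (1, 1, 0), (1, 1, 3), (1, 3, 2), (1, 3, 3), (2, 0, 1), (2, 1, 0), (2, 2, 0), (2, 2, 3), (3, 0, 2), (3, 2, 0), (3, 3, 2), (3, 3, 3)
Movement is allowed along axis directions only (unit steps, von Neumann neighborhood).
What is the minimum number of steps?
4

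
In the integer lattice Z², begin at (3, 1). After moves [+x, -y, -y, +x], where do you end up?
(5, -1)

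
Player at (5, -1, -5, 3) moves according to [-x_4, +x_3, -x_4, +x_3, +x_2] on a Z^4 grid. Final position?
(5, 0, -3, 1)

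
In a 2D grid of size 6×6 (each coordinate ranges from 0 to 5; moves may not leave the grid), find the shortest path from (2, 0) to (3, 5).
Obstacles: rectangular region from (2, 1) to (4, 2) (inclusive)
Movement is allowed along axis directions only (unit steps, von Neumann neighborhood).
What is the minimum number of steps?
8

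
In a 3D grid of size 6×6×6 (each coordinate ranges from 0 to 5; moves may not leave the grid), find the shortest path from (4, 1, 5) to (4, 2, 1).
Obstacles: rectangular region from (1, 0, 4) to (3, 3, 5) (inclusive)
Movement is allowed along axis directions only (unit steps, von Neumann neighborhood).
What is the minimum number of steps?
5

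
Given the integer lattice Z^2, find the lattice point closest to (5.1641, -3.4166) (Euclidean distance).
(5, -3)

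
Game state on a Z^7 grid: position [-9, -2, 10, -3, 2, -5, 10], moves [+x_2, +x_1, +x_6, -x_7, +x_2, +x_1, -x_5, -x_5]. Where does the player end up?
(-7, 0, 10, -3, 0, -4, 9)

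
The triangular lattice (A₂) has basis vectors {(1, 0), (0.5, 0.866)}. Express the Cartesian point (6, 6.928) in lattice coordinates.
2b₁ + 8b₂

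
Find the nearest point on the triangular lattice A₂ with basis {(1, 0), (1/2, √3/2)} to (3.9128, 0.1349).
(4, 0)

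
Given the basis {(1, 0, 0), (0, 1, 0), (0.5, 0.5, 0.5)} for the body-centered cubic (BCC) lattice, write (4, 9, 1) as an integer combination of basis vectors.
3b₁ + 8b₂ + 2b₃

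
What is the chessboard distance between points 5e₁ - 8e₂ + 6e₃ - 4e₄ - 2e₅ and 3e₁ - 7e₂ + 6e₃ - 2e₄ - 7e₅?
5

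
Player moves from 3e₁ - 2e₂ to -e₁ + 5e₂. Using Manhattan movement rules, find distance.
11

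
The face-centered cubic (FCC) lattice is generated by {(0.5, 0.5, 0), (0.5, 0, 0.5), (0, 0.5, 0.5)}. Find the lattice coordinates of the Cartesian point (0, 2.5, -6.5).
9b₁ - 9b₂ - 4b₃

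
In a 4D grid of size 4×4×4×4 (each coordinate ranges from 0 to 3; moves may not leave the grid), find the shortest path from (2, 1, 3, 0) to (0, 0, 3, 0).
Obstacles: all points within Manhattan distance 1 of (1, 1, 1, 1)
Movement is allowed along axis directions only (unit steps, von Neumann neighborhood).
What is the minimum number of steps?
3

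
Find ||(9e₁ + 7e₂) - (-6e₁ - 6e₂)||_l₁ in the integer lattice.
28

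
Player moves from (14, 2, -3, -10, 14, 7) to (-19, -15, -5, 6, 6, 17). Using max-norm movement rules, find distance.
33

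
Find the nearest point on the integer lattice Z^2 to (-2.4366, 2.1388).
(-2, 2)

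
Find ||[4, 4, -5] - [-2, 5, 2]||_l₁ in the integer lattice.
14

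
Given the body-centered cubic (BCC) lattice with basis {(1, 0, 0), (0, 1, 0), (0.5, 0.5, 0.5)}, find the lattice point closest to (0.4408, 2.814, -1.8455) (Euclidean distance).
(0.5, 2.5, -1.5)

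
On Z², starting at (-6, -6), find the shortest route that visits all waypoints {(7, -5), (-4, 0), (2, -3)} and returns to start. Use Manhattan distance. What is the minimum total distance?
38
(one optimal route: (-6, -6) → (7, -5) → (2, -3) → (-4, 0) → (-6, -6))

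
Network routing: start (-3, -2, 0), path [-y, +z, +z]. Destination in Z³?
(-3, -3, 2)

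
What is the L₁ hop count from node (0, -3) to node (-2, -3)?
2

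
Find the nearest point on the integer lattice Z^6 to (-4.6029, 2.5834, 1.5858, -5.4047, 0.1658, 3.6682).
(-5, 3, 2, -5, 0, 4)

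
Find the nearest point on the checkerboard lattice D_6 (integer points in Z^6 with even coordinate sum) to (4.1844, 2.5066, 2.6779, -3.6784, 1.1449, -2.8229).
(4, 3, 3, -4, 1, -3)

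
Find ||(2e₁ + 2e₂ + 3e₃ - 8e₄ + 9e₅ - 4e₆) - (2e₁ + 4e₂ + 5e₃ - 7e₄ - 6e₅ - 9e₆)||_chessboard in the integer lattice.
15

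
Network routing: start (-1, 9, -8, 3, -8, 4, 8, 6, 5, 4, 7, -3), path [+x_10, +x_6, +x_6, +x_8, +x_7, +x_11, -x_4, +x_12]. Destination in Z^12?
(-1, 9, -8, 2, -8, 6, 9, 7, 5, 5, 8, -2)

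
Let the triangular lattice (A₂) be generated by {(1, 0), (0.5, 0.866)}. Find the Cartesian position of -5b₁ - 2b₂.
(-6, -1.732)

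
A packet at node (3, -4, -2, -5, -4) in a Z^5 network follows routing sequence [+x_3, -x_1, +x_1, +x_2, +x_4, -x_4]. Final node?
(3, -3, -1, -5, -4)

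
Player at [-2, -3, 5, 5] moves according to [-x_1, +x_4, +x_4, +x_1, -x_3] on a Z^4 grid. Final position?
(-2, -3, 4, 7)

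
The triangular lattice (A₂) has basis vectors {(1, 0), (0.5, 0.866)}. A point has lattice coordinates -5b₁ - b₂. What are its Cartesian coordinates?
(-5.5, -0.866)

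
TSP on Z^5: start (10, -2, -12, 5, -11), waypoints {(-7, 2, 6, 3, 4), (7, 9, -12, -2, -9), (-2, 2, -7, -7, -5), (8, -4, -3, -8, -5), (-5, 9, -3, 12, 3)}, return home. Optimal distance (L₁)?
188
(one optimal route: (10, -2, -12, 5, -11) → (7, 9, -12, -2, -9) → (-5, 9, -3, 12, 3) → (-7, 2, 6, 3, 4) → (-2, 2, -7, -7, -5) → (8, -4, -3, -8, -5) → (10, -2, -12, 5, -11))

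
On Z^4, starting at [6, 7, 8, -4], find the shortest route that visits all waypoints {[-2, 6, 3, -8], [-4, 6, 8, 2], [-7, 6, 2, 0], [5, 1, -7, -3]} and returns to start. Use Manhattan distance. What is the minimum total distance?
92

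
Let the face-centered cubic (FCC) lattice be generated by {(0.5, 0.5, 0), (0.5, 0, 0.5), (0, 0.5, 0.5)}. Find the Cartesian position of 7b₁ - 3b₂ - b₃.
(2, 3, -2)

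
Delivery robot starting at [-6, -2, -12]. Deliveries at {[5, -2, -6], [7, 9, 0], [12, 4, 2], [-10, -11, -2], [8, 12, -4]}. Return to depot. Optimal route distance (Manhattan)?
120
(one optimal route: (-6, -2, -12) → (5, -2, -6) → (8, 12, -4) → (7, 9, 0) → (12, 4, 2) → (-10, -11, -2) → (-6, -2, -12))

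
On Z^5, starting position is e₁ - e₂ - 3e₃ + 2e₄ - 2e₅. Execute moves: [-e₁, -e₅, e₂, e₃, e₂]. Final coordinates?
(0, 1, -2, 2, -3)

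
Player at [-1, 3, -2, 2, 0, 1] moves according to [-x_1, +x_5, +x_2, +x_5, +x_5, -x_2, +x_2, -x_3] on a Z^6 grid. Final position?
(-2, 4, -3, 2, 3, 1)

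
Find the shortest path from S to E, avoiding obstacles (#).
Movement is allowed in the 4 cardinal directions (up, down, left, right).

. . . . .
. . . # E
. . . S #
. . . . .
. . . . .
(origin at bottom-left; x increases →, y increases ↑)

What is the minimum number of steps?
6
(one shortest path: (3, 2) → (2, 2) → (2, 3) → (2, 4) → (3, 4) → (4, 4) → (4, 3))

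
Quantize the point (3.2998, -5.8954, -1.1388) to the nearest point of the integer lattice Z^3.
(3, -6, -1)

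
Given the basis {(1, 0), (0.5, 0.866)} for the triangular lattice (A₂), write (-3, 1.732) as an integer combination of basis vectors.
-4b₁ + 2b₂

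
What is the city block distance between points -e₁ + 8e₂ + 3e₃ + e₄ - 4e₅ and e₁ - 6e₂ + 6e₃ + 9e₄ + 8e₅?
39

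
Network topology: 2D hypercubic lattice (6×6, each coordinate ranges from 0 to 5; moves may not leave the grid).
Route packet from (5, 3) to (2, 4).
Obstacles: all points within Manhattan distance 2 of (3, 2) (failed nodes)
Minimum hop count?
6
(one shortest path: (5, 3) → (5, 4) → (4, 4) → (4, 5) → (3, 5) → (2, 5) → (2, 4))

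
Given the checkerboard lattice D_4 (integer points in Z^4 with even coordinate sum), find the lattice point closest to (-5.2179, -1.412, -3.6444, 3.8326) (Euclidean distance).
(-5, -1, -4, 4)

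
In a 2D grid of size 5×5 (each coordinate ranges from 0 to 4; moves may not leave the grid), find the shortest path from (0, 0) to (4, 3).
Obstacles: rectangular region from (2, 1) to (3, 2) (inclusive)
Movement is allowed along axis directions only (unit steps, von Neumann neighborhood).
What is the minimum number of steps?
7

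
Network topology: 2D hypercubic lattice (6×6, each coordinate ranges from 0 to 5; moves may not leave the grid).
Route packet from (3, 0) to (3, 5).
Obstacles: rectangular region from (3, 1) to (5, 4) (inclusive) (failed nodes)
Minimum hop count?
7
(one shortest path: (3, 0) → (2, 0) → (2, 1) → (2, 2) → (2, 3) → (2, 4) → (2, 5) → (3, 5))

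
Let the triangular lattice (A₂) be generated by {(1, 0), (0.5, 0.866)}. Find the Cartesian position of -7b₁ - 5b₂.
(-9.5, -4.33)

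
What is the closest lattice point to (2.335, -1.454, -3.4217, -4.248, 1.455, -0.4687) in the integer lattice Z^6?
(2, -1, -3, -4, 1, 0)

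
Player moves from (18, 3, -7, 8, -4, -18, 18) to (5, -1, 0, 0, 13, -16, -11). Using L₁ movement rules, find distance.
80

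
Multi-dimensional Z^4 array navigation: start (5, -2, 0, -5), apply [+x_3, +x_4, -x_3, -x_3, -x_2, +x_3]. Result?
(5, -3, 0, -4)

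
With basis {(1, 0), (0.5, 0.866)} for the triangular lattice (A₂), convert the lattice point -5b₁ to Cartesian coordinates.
(-5, 0)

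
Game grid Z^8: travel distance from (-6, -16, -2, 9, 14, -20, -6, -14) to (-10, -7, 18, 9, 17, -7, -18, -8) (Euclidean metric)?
29.2404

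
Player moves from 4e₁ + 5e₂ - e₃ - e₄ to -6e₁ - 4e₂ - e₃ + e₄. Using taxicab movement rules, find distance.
21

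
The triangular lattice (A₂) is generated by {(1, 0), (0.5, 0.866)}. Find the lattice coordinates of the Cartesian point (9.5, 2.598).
8b₁ + 3b₂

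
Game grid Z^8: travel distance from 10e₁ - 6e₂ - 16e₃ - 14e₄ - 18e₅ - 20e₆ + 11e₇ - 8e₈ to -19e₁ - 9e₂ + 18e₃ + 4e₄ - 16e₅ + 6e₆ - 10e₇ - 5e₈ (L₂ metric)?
58.8218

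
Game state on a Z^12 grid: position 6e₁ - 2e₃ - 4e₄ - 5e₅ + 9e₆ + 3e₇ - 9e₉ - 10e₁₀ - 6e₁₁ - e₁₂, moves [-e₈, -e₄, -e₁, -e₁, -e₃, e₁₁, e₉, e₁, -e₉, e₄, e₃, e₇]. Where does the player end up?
(5, 0, -2, -4, -5, 9, 4, -1, -9, -10, -5, -1)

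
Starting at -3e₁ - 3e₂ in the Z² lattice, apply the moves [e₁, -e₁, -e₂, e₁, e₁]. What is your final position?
(-1, -4)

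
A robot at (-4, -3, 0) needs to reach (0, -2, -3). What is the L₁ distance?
8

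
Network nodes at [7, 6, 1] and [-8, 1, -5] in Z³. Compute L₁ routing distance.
26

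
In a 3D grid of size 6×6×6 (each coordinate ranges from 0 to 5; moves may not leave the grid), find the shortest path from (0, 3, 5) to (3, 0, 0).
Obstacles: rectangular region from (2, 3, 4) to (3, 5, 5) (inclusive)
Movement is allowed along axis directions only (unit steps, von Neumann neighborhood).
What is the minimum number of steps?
11
(one shortest path: (0, 3, 5) → (1, 3, 5) → (1, 2, 5) → (2, 2, 5) → (3, 2, 5) → (3, 1, 5) → (3, 0, 5) → (3, 0, 4) → (3, 0, 3) → (3, 0, 2) → (3, 0, 1) → (3, 0, 0))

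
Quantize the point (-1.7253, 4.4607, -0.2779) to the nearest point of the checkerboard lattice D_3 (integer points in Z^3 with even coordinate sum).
(-2, 4, 0)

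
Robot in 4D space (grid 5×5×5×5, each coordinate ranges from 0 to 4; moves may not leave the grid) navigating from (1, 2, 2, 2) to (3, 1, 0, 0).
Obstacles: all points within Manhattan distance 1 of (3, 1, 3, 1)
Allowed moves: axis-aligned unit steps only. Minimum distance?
7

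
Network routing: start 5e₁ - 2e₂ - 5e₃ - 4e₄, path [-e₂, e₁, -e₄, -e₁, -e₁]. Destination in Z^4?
(4, -3, -5, -5)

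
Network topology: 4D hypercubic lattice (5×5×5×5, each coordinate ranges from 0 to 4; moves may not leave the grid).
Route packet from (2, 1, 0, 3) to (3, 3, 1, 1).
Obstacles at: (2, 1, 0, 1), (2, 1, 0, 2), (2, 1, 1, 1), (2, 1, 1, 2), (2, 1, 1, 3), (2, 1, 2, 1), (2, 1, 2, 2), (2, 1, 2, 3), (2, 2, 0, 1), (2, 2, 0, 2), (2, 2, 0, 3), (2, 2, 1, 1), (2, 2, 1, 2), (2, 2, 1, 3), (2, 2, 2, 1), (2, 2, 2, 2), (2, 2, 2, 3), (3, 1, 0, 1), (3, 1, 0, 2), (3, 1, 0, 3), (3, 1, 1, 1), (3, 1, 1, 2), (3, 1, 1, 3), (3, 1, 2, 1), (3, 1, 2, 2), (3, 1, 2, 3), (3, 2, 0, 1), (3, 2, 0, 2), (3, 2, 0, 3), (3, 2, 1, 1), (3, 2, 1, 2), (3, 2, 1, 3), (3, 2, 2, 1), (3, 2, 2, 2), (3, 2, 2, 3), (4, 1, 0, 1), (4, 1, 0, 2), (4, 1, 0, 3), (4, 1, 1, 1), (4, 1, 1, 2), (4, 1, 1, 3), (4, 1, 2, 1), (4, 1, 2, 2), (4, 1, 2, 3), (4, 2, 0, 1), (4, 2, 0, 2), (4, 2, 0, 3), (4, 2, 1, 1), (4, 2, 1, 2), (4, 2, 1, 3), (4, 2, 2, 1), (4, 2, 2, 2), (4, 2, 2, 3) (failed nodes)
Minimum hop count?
8
(one shortest path: (2, 1, 0, 3) → (1, 1, 0, 3) → (1, 2, 0, 3) → (1, 3, 0, 3) → (2, 3, 0, 3) → (3, 3, 0, 3) → (3, 3, 1, 3) → (3, 3, 1, 2) → (3, 3, 1, 1))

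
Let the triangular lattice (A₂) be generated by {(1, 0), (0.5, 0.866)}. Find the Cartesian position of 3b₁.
(3, 0)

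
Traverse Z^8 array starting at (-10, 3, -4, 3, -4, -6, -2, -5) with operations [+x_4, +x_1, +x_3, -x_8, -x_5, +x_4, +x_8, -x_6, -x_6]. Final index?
(-9, 3, -3, 5, -5, -8, -2, -5)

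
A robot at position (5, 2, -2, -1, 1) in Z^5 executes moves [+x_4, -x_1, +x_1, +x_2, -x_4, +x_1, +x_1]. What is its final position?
(7, 3, -2, -1, 1)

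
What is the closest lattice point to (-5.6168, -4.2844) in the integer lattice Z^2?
(-6, -4)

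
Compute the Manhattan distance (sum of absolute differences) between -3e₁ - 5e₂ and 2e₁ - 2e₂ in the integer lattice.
8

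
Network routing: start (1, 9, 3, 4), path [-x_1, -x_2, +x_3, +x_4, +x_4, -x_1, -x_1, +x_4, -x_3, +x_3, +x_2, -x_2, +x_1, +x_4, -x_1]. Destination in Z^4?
(-2, 8, 4, 8)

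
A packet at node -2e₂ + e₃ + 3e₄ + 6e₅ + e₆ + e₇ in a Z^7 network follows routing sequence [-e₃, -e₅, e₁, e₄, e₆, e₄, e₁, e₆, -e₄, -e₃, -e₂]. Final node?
(2, -3, -1, 4, 5, 3, 1)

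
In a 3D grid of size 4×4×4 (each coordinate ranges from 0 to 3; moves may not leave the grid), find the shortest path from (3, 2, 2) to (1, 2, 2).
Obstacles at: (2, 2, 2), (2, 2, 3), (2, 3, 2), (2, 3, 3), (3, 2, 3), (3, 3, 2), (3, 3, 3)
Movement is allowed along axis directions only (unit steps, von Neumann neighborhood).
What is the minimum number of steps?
4
(one shortest path: (3, 2, 2) → (3, 1, 2) → (2, 1, 2) → (1, 1, 2) → (1, 2, 2))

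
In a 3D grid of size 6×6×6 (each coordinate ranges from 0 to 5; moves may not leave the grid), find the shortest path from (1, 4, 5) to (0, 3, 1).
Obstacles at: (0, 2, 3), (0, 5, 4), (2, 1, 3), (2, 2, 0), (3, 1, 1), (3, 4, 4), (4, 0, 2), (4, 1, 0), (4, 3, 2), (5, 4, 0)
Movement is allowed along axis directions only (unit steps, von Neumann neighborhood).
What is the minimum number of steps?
6
(one shortest path: (1, 4, 5) → (0, 4, 5) → (0, 3, 5) → (0, 3, 4) → (0, 3, 3) → (0, 3, 2) → (0, 3, 1))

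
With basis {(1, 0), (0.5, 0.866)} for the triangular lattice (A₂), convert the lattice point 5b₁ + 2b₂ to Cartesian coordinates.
(6, 1.732)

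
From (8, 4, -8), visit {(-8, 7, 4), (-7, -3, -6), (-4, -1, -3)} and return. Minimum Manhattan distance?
82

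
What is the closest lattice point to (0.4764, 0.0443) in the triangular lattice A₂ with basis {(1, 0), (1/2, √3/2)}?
(0, 0)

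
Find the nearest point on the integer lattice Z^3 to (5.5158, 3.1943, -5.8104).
(6, 3, -6)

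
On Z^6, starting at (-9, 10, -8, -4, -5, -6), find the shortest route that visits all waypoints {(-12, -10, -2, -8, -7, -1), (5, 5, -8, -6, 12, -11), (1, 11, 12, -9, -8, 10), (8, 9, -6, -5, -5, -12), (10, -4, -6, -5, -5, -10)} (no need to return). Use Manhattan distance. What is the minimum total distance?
195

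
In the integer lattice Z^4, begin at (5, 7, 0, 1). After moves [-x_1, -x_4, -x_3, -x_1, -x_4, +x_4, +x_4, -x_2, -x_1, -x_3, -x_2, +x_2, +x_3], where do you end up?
(2, 6, -1, 1)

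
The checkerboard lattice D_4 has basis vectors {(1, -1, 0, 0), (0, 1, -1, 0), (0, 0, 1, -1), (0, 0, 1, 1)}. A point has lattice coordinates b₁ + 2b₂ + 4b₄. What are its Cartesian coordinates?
(1, 1, 2, 4)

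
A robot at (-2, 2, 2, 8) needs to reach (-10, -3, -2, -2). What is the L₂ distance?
14.3178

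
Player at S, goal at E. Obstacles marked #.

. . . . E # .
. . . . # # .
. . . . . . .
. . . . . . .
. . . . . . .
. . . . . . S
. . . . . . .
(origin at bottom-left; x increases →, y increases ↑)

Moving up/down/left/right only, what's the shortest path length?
9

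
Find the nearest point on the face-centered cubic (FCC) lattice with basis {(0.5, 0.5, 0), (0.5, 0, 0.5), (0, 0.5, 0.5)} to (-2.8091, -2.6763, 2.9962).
(-2.5, -2.5, 3)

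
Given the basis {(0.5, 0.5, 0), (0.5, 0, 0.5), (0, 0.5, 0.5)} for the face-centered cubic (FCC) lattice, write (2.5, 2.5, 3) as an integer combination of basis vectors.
2b₁ + 3b₂ + 3b₃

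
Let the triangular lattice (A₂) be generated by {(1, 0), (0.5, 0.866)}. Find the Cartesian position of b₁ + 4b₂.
(3, 3.464)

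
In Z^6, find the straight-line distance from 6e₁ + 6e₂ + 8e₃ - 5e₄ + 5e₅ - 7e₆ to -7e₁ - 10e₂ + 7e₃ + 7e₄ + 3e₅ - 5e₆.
24.0416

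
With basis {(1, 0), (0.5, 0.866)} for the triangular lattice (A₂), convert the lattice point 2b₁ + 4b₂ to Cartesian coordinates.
(4, 3.464)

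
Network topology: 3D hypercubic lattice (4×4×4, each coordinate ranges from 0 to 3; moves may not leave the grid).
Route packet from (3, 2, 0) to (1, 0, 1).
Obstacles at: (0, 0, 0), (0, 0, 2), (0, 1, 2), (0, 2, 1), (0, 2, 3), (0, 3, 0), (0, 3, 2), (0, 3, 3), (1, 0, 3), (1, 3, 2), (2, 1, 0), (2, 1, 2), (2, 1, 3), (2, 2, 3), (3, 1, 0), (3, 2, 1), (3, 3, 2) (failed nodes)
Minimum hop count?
5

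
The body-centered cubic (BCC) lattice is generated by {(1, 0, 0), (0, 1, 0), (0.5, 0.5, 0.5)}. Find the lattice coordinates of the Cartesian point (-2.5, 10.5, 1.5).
-4b₁ + 9b₂ + 3b₃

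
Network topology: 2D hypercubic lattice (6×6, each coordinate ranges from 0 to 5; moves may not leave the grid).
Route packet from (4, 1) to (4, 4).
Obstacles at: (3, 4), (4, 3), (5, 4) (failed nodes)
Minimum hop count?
9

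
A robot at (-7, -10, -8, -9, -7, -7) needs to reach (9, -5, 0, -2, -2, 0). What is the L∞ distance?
16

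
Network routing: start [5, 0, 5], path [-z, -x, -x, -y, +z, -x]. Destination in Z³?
(2, -1, 5)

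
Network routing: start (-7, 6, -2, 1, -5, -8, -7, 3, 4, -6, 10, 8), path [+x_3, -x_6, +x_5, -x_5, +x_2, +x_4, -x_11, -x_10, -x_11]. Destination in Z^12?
(-7, 7, -1, 2, -5, -9, -7, 3, 4, -7, 8, 8)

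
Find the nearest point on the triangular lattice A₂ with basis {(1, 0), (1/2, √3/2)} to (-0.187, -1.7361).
(0, -1.732)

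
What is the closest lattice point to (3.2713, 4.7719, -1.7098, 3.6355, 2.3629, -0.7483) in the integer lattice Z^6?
(3, 5, -2, 4, 2, -1)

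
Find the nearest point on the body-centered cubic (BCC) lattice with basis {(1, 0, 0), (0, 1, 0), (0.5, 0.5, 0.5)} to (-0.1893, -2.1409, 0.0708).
(0, -2, 0)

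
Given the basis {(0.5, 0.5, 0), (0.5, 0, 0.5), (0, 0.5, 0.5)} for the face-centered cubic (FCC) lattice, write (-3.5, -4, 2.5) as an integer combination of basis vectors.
-10b₁ + 3b₂ + 2b₃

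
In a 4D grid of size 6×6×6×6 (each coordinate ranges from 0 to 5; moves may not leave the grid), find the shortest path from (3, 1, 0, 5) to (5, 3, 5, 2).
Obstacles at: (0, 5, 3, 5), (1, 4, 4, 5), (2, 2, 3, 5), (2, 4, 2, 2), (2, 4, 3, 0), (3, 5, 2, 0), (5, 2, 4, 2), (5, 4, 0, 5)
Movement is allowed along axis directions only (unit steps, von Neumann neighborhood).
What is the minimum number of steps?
12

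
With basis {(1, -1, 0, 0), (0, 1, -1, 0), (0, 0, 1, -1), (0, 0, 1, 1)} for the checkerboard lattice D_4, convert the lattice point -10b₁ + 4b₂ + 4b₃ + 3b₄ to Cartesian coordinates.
(-10, 14, 3, -1)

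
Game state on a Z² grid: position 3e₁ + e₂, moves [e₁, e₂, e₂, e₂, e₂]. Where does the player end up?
(4, 5)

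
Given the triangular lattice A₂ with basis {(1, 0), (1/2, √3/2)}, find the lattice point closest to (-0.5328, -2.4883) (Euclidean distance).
(-0.5, -2.598)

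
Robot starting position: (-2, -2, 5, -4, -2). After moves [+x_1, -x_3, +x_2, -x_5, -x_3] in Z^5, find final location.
(-1, -1, 3, -4, -3)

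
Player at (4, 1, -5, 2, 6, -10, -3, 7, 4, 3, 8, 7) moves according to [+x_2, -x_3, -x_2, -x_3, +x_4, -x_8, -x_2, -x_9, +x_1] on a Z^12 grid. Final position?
(5, 0, -7, 3, 6, -10, -3, 6, 3, 3, 8, 7)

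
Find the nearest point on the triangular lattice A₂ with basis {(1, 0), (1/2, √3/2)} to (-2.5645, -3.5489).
(-3, -3.464)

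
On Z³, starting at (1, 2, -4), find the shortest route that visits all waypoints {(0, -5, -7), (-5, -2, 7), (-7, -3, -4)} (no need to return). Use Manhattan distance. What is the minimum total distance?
37
(one optimal route: (1, 2, -4) → (0, -5, -7) → (-7, -3, -4) → (-5, -2, 7))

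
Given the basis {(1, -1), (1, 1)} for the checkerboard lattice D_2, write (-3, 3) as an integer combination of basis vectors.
-3b₁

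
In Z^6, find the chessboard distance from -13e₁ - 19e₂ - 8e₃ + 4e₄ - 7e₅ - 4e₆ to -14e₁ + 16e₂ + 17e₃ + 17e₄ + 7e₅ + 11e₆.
35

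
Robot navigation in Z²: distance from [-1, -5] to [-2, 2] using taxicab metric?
8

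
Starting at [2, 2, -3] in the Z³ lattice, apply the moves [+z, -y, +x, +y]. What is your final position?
(3, 2, -2)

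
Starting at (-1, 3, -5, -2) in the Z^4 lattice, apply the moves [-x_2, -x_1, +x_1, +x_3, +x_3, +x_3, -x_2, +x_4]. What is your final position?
(-1, 1, -2, -1)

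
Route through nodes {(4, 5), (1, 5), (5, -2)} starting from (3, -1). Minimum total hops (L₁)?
14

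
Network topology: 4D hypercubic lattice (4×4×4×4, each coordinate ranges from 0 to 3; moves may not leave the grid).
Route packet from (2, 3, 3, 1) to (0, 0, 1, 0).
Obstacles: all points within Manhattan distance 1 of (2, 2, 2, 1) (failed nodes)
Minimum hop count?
8
(one shortest path: (2, 3, 3, 1) → (1, 3, 3, 1) → (0, 3, 3, 1) → (0, 2, 3, 1) → (0, 1, 3, 1) → (0, 0, 3, 1) → (0, 0, 2, 1) → (0, 0, 1, 1) → (0, 0, 1, 0))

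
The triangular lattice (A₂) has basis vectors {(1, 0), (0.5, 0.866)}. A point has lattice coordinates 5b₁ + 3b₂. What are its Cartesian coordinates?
(6.5, 2.598)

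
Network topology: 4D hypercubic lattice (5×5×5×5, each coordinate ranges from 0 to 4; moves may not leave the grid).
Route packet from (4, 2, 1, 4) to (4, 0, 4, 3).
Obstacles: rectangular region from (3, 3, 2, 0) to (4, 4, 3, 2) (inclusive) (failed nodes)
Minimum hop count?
6
(one shortest path: (4, 2, 1, 4) → (4, 1, 1, 4) → (4, 0, 1, 4) → (4, 0, 2, 4) → (4, 0, 3, 4) → (4, 0, 4, 4) → (4, 0, 4, 3))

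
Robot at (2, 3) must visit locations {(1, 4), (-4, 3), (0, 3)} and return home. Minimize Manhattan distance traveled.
14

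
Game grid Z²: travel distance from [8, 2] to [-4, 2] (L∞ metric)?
12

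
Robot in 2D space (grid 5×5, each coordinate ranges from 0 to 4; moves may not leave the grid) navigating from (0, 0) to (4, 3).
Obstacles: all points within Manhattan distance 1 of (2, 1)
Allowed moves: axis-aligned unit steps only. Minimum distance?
7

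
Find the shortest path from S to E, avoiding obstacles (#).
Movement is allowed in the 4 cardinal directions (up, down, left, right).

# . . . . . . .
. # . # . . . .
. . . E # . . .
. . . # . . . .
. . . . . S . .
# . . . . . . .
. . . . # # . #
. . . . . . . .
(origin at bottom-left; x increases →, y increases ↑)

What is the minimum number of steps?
6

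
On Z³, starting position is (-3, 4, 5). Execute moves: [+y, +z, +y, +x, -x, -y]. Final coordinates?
(-3, 5, 6)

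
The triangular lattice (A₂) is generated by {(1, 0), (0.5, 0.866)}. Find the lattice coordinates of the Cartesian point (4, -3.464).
6b₁ - 4b₂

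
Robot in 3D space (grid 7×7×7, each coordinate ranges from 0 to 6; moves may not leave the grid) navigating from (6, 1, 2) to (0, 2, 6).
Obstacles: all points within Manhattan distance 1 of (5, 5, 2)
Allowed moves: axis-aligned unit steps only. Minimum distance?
11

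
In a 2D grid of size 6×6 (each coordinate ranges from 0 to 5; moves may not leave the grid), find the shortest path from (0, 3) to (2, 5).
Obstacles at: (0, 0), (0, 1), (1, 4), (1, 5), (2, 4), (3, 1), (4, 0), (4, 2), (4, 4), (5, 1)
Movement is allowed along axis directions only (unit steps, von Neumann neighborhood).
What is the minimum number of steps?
6
(one shortest path: (0, 3) → (1, 3) → (2, 3) → (3, 3) → (3, 4) → (3, 5) → (2, 5))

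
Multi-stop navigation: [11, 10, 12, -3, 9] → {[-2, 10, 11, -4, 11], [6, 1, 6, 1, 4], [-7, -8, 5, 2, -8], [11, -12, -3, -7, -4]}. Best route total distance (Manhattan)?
130
(one optimal route: (11, 10, 12, -3, 9) → (-2, 10, 11, -4, 11) → (6, 1, 6, 1, 4) → (-7, -8, 5, 2, -8) → (11, -12, -3, -7, -4))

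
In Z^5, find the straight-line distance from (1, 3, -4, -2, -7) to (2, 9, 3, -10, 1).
14.6287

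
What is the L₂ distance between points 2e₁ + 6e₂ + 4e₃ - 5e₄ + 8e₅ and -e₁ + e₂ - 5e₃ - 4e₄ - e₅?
14.0357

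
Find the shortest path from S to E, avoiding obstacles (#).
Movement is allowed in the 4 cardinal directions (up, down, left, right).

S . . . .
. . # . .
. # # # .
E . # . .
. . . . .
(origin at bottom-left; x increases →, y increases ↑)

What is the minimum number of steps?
3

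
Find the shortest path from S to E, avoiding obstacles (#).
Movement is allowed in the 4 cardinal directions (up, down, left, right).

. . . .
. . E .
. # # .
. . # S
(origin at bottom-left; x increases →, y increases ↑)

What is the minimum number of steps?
3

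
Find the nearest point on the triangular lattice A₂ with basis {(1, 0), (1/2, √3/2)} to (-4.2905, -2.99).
(-4.5, -2.598)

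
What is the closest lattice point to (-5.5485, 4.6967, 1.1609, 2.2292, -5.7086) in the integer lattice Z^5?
(-6, 5, 1, 2, -6)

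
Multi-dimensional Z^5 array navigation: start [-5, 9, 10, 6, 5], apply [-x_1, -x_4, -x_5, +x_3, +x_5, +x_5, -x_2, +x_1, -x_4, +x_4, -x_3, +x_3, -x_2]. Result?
(-5, 7, 11, 5, 6)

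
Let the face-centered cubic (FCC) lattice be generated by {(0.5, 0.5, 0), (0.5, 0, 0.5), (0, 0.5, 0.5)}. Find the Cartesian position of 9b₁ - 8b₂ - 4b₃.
(0.5, 2.5, -6)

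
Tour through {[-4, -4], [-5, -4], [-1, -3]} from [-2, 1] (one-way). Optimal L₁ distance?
10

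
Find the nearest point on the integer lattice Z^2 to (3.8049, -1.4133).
(4, -1)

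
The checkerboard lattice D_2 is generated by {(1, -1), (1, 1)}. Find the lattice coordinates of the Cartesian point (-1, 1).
-b₁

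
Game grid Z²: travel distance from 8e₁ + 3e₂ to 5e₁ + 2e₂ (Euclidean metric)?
3.16228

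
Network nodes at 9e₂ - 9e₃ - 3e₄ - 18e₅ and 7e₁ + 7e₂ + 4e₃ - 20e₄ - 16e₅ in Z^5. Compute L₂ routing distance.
22.6936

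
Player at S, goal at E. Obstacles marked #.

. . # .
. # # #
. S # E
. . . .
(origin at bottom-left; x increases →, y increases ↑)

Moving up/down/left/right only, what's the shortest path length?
4
(one shortest path: (1, 1) → (1, 0) → (2, 0) → (3, 0) → (3, 1))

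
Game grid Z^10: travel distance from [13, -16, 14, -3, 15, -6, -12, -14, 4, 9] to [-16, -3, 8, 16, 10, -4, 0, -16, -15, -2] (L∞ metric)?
29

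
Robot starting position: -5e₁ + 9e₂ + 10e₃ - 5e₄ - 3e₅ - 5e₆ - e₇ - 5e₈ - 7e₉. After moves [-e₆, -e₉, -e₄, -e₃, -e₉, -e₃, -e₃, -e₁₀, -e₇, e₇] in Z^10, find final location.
(-5, 9, 7, -6, -3, -6, -1, -5, -9, -1)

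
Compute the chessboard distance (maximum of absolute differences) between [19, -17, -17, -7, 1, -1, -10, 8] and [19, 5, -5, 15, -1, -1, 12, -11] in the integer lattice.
22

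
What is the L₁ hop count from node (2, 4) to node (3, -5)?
10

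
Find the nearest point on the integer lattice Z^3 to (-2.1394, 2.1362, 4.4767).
(-2, 2, 4)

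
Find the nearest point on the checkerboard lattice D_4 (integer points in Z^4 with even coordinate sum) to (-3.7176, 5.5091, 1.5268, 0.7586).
(-4, 5, 2, 1)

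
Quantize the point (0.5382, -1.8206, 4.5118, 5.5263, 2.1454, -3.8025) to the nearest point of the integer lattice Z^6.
(1, -2, 5, 6, 2, -4)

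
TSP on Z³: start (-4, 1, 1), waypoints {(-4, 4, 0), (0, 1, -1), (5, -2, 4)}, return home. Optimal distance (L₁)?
40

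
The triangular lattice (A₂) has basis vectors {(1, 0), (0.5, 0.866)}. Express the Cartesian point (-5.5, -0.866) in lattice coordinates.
-5b₁ - b₂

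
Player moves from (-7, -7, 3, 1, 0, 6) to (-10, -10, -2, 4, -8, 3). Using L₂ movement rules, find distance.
11.1803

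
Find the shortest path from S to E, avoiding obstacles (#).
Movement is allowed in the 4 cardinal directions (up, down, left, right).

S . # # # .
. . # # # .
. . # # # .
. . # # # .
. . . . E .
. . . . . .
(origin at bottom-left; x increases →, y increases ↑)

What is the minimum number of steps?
8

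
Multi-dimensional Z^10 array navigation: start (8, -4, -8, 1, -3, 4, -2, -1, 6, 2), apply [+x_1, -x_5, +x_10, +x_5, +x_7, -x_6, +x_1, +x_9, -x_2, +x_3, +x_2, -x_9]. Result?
(10, -4, -7, 1, -3, 3, -1, -1, 6, 3)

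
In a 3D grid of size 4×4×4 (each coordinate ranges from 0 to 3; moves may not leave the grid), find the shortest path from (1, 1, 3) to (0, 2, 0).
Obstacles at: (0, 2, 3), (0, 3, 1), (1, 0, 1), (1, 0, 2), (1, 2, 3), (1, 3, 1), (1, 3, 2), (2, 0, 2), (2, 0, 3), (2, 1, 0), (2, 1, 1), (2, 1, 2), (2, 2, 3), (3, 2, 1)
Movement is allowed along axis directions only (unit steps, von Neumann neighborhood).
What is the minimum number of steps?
5
(one shortest path: (1, 1, 3) → (0, 1, 3) → (0, 1, 2) → (0, 2, 2) → (0, 2, 1) → (0, 2, 0))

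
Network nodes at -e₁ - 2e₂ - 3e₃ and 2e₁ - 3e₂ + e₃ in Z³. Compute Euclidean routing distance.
5.09902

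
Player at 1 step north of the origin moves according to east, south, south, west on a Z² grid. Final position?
(0, -1)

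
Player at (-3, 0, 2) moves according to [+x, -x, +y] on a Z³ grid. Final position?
(-3, 1, 2)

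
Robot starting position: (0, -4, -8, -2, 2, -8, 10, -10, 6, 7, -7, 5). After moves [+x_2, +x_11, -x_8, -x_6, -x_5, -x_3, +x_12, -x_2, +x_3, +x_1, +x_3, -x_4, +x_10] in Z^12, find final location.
(1, -4, -7, -3, 1, -9, 10, -11, 6, 8, -6, 6)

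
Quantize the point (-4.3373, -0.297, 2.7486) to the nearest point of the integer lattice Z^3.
(-4, 0, 3)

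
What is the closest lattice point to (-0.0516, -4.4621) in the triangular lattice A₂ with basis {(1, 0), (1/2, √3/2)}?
(-0.5, -4.33)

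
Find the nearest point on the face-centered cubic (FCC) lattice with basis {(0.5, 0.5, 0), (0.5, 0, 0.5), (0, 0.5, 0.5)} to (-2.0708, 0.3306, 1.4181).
(-2, 0.5, 1.5)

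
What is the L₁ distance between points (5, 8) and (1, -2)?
14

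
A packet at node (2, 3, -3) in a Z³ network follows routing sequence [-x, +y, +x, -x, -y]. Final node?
(1, 3, -3)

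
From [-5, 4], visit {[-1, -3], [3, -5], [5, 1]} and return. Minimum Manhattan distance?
38
(one optimal route: (-5, 4) → (-1, -3) → (3, -5) → (5, 1) → (-5, 4))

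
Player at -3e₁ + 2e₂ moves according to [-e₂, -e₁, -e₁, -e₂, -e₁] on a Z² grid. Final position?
(-6, 0)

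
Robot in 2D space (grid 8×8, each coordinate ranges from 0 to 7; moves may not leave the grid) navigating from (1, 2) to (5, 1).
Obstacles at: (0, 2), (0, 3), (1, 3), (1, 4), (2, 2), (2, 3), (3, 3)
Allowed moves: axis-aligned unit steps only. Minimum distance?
5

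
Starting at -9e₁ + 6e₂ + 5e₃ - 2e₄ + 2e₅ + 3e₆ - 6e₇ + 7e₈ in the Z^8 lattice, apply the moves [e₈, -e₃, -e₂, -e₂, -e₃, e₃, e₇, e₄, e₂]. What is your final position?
(-9, 5, 4, -1, 2, 3, -5, 8)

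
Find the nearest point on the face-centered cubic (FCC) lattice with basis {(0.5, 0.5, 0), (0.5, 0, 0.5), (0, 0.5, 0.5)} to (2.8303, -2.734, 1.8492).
(3, -3, 2)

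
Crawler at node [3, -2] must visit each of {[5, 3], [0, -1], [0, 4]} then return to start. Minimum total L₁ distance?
22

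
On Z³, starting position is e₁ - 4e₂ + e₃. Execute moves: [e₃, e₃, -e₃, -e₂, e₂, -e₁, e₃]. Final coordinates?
(0, -4, 3)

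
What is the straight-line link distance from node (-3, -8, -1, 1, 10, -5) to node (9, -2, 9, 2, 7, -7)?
17.1464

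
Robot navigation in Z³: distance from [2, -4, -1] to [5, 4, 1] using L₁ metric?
13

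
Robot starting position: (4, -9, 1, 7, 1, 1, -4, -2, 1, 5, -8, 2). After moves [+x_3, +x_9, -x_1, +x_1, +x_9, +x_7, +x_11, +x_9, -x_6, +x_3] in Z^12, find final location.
(4, -9, 3, 7, 1, 0, -3, -2, 4, 5, -7, 2)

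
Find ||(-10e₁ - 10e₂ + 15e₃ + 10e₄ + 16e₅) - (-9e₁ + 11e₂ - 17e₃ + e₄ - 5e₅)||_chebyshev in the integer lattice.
32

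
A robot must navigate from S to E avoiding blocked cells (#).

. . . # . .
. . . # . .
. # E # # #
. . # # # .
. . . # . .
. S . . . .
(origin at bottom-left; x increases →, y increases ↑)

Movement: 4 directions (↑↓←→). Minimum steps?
8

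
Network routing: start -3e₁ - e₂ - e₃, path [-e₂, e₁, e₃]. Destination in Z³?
(-2, -2, 0)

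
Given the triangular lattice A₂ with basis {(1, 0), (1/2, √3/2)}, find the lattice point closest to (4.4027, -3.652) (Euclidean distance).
(4, -3.464)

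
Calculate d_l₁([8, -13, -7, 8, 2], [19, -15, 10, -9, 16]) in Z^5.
61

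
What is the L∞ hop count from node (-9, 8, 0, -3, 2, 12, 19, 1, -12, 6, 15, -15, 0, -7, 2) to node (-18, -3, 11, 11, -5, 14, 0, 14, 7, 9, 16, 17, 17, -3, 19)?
32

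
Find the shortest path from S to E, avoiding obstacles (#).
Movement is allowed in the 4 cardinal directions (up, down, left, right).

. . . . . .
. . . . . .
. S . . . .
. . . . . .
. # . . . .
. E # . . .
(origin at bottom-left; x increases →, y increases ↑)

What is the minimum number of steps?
5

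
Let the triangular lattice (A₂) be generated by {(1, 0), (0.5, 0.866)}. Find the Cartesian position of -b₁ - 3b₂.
(-2.5, -2.598)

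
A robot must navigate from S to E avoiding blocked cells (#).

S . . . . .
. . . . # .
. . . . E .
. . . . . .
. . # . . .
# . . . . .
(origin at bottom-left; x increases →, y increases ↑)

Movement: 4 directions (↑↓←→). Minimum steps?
6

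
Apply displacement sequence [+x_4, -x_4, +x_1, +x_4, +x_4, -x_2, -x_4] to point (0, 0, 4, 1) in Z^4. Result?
(1, -1, 4, 2)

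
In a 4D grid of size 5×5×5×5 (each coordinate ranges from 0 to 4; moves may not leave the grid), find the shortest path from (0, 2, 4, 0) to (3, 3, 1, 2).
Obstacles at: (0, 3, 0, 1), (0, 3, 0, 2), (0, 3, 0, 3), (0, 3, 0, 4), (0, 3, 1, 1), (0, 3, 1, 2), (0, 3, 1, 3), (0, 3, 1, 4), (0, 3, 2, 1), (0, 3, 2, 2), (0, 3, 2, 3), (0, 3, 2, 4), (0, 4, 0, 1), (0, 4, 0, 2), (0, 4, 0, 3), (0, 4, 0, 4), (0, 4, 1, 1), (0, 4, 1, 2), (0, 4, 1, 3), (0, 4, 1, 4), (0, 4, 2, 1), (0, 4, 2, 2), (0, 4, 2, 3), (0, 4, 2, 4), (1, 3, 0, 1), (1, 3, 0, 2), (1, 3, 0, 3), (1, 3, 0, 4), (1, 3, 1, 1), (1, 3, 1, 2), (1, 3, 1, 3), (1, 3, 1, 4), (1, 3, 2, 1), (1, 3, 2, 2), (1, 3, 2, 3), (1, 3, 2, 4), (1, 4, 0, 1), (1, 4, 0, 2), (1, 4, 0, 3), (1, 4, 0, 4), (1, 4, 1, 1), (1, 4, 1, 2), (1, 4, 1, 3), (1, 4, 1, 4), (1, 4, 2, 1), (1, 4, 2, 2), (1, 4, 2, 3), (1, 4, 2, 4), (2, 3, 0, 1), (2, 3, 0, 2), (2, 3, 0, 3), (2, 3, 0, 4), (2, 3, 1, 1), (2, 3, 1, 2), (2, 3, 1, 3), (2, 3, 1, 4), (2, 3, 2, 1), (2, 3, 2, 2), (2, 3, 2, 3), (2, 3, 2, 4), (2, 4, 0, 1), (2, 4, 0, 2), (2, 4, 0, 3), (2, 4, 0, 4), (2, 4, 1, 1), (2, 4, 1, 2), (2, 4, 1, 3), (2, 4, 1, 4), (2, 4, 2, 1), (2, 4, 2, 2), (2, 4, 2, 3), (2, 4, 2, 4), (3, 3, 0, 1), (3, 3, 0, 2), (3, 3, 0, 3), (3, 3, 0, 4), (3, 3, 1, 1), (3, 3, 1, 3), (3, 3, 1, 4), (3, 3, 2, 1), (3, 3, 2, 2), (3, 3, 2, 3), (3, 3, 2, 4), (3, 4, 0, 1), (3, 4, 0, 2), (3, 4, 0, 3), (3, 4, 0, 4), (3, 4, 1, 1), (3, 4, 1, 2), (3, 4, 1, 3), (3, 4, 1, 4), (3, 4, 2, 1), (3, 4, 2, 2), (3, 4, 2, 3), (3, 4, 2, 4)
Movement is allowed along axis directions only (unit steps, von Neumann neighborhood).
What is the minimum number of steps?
9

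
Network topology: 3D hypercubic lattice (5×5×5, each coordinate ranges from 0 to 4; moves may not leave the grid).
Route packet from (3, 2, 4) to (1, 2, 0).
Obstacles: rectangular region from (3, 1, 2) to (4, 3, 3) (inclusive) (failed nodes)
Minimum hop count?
6
(one shortest path: (3, 2, 4) → (2, 2, 4) → (1, 2, 4) → (1, 2, 3) → (1, 2, 2) → (1, 2, 1) → (1, 2, 0))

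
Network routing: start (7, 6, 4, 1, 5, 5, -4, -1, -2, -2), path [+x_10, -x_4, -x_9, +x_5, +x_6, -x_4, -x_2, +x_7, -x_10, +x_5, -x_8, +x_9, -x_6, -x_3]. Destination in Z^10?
(7, 5, 3, -1, 7, 5, -3, -2, -2, -2)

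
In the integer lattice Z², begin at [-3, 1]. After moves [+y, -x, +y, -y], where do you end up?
(-4, 2)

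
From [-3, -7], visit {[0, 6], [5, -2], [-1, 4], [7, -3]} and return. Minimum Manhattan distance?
46
(one optimal route: (-3, -7) → (-1, 4) → (0, 6) → (5, -2) → (7, -3) → (-3, -7))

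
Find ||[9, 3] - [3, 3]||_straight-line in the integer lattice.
6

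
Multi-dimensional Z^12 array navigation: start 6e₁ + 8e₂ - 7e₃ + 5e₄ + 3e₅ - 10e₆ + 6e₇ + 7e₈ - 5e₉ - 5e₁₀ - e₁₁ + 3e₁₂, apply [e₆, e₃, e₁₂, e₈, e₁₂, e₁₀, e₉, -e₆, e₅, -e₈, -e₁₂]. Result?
(6, 8, -6, 5, 4, -10, 6, 7, -4, -4, -1, 4)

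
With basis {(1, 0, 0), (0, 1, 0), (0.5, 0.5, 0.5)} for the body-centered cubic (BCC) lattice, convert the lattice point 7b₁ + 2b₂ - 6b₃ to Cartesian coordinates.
(4, -1, -3)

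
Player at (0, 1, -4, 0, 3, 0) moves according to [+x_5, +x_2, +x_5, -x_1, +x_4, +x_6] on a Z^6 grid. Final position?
(-1, 2, -4, 1, 5, 1)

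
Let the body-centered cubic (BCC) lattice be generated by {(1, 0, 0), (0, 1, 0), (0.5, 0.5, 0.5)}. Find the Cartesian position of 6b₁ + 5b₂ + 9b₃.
(10.5, 9.5, 4.5)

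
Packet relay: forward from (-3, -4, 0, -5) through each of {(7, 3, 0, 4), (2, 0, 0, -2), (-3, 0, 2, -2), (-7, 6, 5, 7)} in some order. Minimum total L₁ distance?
55
(one optimal route: (-3, -4, 0, -5) → (-3, 0, 2, -2) → (2, 0, 0, -2) → (7, 3, 0, 4) → (-7, 6, 5, 7))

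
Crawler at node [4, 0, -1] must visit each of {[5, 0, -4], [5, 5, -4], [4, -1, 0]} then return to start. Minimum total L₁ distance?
22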